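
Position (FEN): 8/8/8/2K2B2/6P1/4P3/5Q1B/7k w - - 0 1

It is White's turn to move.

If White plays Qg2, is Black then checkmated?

After Qg2: black king on h1; in check: yes, from the white queen on g2.
Black has 1 legal reply: Kxg2.
In check but a legal move exists → not checkmate.

no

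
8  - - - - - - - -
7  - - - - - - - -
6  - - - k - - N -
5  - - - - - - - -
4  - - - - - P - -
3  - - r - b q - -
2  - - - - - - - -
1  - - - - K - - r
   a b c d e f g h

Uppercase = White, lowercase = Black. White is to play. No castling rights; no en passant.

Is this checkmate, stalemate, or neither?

White to move; white king on e1.
In check: yes, from the black rook on h1.
King squares — d1: attacked by Rh1; f1: attacked by Rh1; d2: attacked by Be3; e2: attacked by Qf3; f2: attacked by Be3.
Legal moves for White: none.
In check with no legal moves → checkmate.

checkmate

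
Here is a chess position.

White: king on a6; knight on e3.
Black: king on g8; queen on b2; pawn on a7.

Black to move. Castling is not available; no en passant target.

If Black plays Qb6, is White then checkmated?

yes

After Qb6: white king on a6; in check: yes, from the black queen on b6.
King squares — a5: attacked by Qb6; b5: attacked by Qb6; b6: attacked by Pa7; a7: attacked by Qb6; b7: attacked by Qb6.
White has no legal moves → checkmate.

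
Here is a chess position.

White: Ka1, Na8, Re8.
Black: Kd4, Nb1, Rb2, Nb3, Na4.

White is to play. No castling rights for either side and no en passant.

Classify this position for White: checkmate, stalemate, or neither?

checkmate

White to move; white king on a1.
In check: yes, from the black knight on b3.
King squares — b1: attacked by Rb2; a2: attacked by Rb2; b2: attacked by Na4.
Legal moves for White: none.
In check with no legal moves → checkmate.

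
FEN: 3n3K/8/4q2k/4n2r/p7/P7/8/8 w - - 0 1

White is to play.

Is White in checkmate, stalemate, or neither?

stalemate

White to move; white king on h8.
In check: no.
King squares — g7: attacked by Kh6; h7: attacked by Kh6; g8: attacked by Qe6.
Legal moves for White: none.
Not in check and no legal moves → stalemate.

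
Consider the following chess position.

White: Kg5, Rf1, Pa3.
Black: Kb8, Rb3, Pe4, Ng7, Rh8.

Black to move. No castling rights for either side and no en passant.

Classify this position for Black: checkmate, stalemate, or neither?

Black to move; black king on b8.
In check: no.
Legal moves for Black include: Rg8, Rf8, Re8, Rd8, Rc8, Rh7, Rh6, Rh5+, Rh4, Rhh3, Rh2, Rh1, Kc8, Ka8, Kc7, Kb7, Ka7, Ne8, ... (list truncated; more exist).
Black has legal moves and is not in check → neither.

neither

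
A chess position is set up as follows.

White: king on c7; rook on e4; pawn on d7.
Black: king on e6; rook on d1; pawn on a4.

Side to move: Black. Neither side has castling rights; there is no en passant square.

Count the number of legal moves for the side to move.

4

Black to move; king on e6.
In check: yes, from the white rook on e4.
Legal moves: Kf7, Kf6, Kf5, Kd5.
Count: 4.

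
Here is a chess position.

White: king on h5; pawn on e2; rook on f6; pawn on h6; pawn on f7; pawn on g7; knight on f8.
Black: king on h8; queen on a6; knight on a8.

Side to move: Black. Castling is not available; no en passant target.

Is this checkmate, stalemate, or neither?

checkmate

Black to move; black king on h8.
In check: yes, from the white pawn on g7.
King squares — g7: attacked by Ph6; h7: attacked by Nf8; g8: attacked by Pf7.
Legal moves for Black: none.
In check with no legal moves → checkmate.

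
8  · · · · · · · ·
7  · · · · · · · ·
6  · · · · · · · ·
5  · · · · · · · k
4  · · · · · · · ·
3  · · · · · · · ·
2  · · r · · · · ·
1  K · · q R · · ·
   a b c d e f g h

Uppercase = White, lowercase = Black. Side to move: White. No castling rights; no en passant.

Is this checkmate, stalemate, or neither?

White to move; white king on a1.
In check: yes, from the black queen on d1.
Legal moves for White: Rxd1.
White is in check but has 1 legal move → neither.

neither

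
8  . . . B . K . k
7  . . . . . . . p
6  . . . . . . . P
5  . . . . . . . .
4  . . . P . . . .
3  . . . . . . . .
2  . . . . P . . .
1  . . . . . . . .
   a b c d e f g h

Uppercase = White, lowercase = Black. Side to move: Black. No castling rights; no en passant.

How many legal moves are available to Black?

0

Black to move; king on h8.
In check: no.
Legal moves: none.
Count: 0.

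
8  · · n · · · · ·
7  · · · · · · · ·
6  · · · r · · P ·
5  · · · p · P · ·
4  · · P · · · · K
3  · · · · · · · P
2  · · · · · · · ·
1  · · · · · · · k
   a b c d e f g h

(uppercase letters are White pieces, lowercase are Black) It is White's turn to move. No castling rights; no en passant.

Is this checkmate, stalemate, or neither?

neither

White to move; white king on h4.
In check: no.
Legal moves for White: Kh5, Kg5, Kg4, Kg3, cxd5, g7, f6, c5.
White has 8 legal moves and is not in check → neither.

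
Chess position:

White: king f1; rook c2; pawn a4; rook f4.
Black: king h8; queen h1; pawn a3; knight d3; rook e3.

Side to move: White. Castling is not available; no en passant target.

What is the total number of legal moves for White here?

White to move; king on f1.
In check: yes, from the black queen on h1.
Legal moves: none.
Count: 0.

0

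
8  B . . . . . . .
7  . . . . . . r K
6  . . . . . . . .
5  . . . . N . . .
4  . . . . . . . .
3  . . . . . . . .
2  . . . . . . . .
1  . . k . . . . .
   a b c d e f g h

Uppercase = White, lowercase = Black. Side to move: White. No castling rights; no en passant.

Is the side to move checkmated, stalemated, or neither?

White to move; white king on h7.
In check: yes, from the black rook on g7.
Legal moves for White: Kh8, Kxg7, Kh6.
White is in check but has 3 legal moves → neither.

neither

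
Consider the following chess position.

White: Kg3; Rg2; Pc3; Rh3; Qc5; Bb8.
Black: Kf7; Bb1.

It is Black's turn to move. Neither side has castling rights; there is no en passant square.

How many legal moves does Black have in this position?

13

Black to move; king on f7.
In check: no.
Legal moves: Kg8, Ke8, Kg7, Kg6, Kf6, Ke6, Bh7, Bg6, Bf5, Be4, Bd3, Bc2, Ba2.
Count: 13.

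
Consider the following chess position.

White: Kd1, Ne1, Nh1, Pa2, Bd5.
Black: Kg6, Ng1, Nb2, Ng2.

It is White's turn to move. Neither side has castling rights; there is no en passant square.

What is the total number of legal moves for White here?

White to move; king on d1.
In check: yes, from the black knight on b2.
Legal moves: Kd2, Kc2, Kc1.
Count: 3.

3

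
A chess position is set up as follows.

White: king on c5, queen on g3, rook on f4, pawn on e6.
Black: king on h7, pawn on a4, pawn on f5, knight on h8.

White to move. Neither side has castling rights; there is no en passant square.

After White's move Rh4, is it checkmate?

yes

After Rh4: black king on h7; in check: yes, from the white rook on h4.
King squares — g6: attacked by Qg3; h6: attacked by Rh4; g7: attacked by Qg3; g8: attacked by Qg3; h8: own knight.
Black has no legal moves → checkmate.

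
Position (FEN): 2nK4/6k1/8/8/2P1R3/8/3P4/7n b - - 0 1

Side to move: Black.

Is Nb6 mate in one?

no

After Nb6: white king on d8; in check: no.
White is not in check, so this cannot be checkmate.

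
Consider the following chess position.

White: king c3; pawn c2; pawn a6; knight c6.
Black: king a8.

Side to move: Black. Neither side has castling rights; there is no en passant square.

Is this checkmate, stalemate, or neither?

Black to move; black king on a8.
In check: no.
King squares — a7: attacked by Nc6; b7: attacked by Pa6; b8: attacked by Nc6.
Legal moves for Black: none.
Not in check and no legal moves → stalemate.

stalemate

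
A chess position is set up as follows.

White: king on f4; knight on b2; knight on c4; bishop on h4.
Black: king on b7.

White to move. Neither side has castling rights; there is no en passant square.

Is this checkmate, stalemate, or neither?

neither

White to move; white king on f4.
In check: no.
Legal moves for White include: Bd8, Be7, Bf6, Bg5, Bg3, Bf2, Be1, Kg5, Kf5, Ke5, Kg4, Ke4, Kg3, Kf3, Ke3, Nd6+, Nb6, Ne5, ... (list truncated; more exist).
White has legal moves and is not in check → neither.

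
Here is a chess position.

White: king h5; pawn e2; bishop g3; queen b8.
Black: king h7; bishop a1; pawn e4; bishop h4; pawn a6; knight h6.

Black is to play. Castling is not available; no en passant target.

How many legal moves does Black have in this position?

Black to move; king on h7.
In check: no.
Legal moves: Kg7, Ng8, Nf7, Nf5, Ng4, Bd8, Be7, Bhf6, Bg5, Bxg3, Bh8, Bg7, Baf6, Be5, Bd4, Bc3, Bb2, a5, e3.
Count: 19.

19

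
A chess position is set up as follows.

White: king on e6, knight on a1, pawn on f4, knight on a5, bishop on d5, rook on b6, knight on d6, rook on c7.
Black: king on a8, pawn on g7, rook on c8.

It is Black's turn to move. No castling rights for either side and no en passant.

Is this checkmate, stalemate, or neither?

checkmate

Black to move; black king on a8.
In check: yes, from the white bishop on d5.
King squares — a7: attacked by Rc7; b7: attacked by Na5; b8: attacked by Rb6.
Legal moves for Black: none.
In check with no legal moves → checkmate.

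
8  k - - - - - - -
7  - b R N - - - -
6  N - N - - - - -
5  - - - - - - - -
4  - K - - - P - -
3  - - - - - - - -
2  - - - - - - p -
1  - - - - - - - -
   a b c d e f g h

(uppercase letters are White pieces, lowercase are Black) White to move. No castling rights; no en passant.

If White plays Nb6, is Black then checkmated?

After Nb6: black king on a8; in check: yes, from the white knight on b6.
King squares — a7: attacked by Nc6; b7: own bishop; b8: attacked by Na6.
Black has no legal moves → checkmate.

yes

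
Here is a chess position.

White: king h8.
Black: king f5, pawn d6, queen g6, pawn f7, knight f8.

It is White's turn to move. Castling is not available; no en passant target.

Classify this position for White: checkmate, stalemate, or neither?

White to move; white king on h8.
In check: no.
King squares — g7: attacked by Qg6; h7: attacked by Qg6; g8: attacked by Qg6.
Legal moves for White: none.
Not in check and no legal moves → stalemate.

stalemate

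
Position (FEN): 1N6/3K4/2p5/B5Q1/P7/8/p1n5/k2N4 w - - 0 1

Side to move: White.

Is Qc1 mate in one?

After Qc1: black king on a1; in check: yes, from the white queen on c1.
King squares — b1: attacked by Qc1; a2: own pawn; b2: attacked by Qc1.
Black has no legal moves → checkmate.

yes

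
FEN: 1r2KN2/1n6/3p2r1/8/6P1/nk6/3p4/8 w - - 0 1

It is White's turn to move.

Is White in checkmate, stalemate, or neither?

neither

White to move; white king on e8.
In check: yes, from the black rook on b8.
Legal moves for White: Kf7, Ke7, Kd7.
White is in check but has 3 legal moves → neither.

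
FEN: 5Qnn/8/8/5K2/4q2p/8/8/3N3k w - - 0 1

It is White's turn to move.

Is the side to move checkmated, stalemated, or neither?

neither

White to move; white king on f5.
In check: yes, from the black queen on e4.
Legal moves for White: Kg5, Kxe4.
White is in check but has 2 legal moves → neither.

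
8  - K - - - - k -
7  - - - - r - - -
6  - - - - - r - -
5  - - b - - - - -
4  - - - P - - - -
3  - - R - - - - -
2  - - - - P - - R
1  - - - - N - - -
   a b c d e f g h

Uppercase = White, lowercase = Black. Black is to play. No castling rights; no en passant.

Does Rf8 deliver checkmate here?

After Rf8: white king on b8; in check: yes, from the black rook on f8.
King squares — a7: attacked by Bc5; b7: attacked by Re7; c7: attacked by Re7; a8: attacked by Rf8; c8: attacked by Rf8.
White has no legal moves → checkmate.

yes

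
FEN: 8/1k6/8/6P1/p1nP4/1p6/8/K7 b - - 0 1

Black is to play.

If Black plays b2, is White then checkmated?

no

After b2: white king on a1; in check: yes, from the black pawn on b2.
White has 2 legal replies: Ka2, Kb1.
In check but a legal move exists → not checkmate.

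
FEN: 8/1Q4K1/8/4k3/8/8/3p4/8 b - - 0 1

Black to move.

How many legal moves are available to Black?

9

Black to move; king on e5.
In check: no.
Legal moves: Ke6, Kd6, Kf5, Kf4, Kd4, d1=Q, d1=R, d1=B, d1=N.
Count: 9.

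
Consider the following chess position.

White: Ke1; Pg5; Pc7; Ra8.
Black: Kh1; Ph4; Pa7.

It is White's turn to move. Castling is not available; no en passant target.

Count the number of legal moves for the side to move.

White to move; king on e1.
In check: no.
Legal moves: Rh8, Rg8, Rf8, Re8, Rd8, Rc8, Rb8, Rxa7, Kf2, Ke2, Kd2, Kf1, Kd1, c8=Q, c8=R, c8=B, c8=N, g6.
Count: 18.

18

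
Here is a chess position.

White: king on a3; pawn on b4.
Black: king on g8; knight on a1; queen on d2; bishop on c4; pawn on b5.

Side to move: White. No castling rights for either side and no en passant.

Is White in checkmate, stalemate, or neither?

White to move; white king on a3.
In check: no.
King squares — a2: attacked by Qd2; b2: attacked by Qd2; b3: attacked by Na1; a4: attacked by Pb5; b4: own pawn.
Legal moves for White: none.
Not in check and no legal moves → stalemate.

stalemate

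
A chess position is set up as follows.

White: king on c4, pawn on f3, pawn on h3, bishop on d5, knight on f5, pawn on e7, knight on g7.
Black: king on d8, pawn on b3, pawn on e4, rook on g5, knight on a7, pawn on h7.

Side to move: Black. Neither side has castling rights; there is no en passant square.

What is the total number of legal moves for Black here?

Black to move; king on d8.
In check: yes, from the white pawn on e7.
Legal moves: Kc8, Kd7, Kc7.
Count: 3.

3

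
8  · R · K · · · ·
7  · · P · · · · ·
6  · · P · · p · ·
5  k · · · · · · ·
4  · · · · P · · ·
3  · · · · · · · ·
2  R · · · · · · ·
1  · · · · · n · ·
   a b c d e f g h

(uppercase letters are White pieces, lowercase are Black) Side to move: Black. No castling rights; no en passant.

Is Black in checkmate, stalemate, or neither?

Black to move; black king on a5.
In check: yes, from the white rook on a2.
King squares — a4: attacked by Ra2; b4: attacked by Rb8; b5: attacked by Rb8; a6: attacked by Ra2; b6: attacked by Rb8.
Legal moves for Black: none.
In check with no legal moves → checkmate.

checkmate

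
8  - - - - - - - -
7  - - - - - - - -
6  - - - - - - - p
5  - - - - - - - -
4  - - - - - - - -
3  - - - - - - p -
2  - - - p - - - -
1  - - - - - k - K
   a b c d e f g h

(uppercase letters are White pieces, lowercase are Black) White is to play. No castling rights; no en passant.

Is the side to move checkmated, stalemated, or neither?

stalemate

White to move; white king on h1.
In check: no.
King squares — g1: attacked by Kf1; g2: attacked by Kf1; h2: attacked by Pg3.
Legal moves for White: none.
Not in check and no legal moves → stalemate.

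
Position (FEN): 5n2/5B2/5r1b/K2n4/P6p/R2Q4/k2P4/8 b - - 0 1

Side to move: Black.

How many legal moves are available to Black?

Black to move; king on a2.
In check: yes, from the white rook on a3.
Legal moves: Kb2.
Count: 1.

1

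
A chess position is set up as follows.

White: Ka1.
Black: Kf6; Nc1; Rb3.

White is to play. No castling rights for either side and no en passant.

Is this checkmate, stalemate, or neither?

White to move; white king on a1.
In check: no.
King squares — b1: attacked by Rb3; a2: attacked by Nc1; b2: attacked by Rb3.
Legal moves for White: none.
Not in check and no legal moves → stalemate.

stalemate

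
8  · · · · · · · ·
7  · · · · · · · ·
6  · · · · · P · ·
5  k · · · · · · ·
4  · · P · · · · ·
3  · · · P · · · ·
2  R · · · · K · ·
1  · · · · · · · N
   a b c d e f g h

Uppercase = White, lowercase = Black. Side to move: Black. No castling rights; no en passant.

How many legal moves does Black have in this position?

Black to move; king on a5.
In check: yes, from the white rook on a2.
Legal moves: Kb6, Kb4.
Count: 2.

2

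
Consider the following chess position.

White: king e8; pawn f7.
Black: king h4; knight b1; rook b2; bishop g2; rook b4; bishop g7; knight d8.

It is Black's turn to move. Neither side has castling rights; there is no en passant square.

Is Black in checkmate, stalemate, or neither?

Black to move; black king on h4.
In check: no.
Legal moves for Black include: Nxf7, Nb7, Ne6, Nc6, Bh8, Bf8, Bh6, Bf6, Be5, Bd4, Bc3, Kh5, Kg5, Kg4, Kh3, Kg3, Rb8, Rb7, ... (list truncated; more exist).
Black has legal moves and is not in check → neither.

neither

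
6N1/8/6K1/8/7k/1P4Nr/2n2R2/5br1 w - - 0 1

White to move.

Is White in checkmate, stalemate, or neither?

neither

White to move; white king on g6.
In check: no.
Legal moves for White include: Ne7, Nh6, Nf6, Kh7, Kg7, Kf7, Kh6, Kf6, Kf5, Rf8, Rf7, Rf6, Rf5, Rf4+, Rf3, Rh2, Rg2, Re2, ... (list truncated; more exist).
White has legal moves and is not in check → neither.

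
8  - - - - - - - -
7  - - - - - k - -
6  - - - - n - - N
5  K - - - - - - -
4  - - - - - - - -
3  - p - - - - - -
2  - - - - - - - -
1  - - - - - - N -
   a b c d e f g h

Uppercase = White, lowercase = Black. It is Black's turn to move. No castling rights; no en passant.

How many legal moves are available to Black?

Black to move; king on f7.
In check: yes, from the white knight on h6.
Legal moves: Kf8, Ke8, Kg7, Ke7, Kg6, Kf6.
Count: 6.

6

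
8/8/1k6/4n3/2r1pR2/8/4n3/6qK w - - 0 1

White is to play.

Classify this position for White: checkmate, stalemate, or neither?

checkmate

White to move; white king on h1.
In check: yes, from the black queen on g1.
King squares — g1: attacked by Ne2; g2: attacked by Qg1; h2: attacked by Qg1.
Legal moves for White: none.
In check with no legal moves → checkmate.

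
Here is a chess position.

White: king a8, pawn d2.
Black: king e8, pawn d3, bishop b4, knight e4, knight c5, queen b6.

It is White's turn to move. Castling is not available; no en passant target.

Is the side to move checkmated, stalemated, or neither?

stalemate

White to move; white king on a8.
In check: no.
King squares — a7: attacked by Qb6; b7: attacked by Nc5; b8: attacked by Qb6.
Legal moves for White: none.
Not in check and no legal moves → stalemate.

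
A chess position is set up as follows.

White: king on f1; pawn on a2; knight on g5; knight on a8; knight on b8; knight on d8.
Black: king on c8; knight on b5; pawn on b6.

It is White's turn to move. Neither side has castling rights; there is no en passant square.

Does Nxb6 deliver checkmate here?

no

After Nxb6: black king on c8; in check: yes, from the white knight on b6.
Black has 3 legal replies: Kxd8, Kxb8, Kc7.
In check but a legal move exists → not checkmate.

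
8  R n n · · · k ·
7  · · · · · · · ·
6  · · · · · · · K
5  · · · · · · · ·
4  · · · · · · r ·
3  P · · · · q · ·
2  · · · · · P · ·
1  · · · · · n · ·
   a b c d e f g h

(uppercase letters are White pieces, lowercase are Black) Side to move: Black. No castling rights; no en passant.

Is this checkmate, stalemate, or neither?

neither

Black to move; black king on g8.
In check: no.
Legal moves for Black include: Kh8, Kf8, Kf7, Ne7, Na7, Nd6, Nb6, Nd7, Nc6, Na6, Rg7, Rg6+, Rg5, Rh4+, Rf4, Re4, Rd4, Rc4, ... (list truncated; more exist).
Black has legal moves and is not in check → neither.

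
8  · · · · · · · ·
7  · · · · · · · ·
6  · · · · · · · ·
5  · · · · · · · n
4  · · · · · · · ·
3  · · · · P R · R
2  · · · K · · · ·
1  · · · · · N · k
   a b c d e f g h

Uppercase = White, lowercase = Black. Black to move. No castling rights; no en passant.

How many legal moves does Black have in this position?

Black to move; king on h1.
In check: yes, from the white rook on h3.
Legal moves: Kg2, Kg1.
Count: 2.

2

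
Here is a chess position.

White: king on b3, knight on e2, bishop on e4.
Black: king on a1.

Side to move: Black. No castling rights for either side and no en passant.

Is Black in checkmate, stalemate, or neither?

Black to move; black king on a1.
In check: no.
King squares — b1: attacked by Be4; a2: attacked by Kb3; b2: attacked by Kb3.
Legal moves for Black: none.
Not in check and no legal moves → stalemate.

stalemate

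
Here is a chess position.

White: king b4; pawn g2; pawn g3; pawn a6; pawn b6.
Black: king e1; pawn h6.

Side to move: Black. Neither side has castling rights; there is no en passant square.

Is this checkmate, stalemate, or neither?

Black to move; black king on e1.
In check: no.
Legal moves for Black: Kf2, Ke2, Kd2, Kf1, Kd1, h5.
Black has 6 legal moves and is not in check → neither.

neither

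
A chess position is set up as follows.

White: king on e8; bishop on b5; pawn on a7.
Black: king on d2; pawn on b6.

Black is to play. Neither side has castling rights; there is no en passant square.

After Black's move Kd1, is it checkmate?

After Kd1: white king on e8; in check: no.
White is not in check, so this cannot be checkmate.

no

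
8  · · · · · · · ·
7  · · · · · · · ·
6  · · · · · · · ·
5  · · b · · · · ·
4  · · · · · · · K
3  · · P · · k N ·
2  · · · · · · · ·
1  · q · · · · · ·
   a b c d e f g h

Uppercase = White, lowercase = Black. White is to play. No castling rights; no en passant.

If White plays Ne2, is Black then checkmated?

After Ne2: black king on f3; in check: no.
Black is not in check, so this cannot be checkmate.

no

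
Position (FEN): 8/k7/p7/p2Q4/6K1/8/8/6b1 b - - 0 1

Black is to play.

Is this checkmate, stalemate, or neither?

neither

Black to move; black king on a7.
In check: no.
Legal moves for Black: Kb8, Kb6, Bb6, Bc5, Bd4, Be3, Bh2, Bf2, a4.
Black has 9 legal moves and is not in check → neither.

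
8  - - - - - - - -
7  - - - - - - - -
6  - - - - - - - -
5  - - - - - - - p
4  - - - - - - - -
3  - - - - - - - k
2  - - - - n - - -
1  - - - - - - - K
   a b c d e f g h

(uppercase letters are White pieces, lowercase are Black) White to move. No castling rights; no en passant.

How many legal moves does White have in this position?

White to move; king on h1.
In check: no.
Legal moves: none.
Count: 0.

0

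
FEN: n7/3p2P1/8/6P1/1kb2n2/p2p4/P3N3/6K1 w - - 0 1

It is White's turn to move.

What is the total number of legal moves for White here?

14

White to move; king on g1.
In check: no.
Legal moves: Nxf4, Nd4, Ng3, Nc3, Nc1, Kh2, Kf2, Kh1, Kf1, g8=Q, g8=R, g8=B, g8=N, g6.
Count: 14.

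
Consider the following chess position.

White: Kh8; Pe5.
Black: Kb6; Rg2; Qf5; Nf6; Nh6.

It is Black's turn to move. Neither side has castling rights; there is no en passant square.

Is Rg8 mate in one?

yes

After Rg8: white king on h8; in check: yes, from the black rook on g8.
King squares — g7: attacked by Rg8; h7: attacked by Qf5; g8: attacked by Nf6.
White has no legal moves → checkmate.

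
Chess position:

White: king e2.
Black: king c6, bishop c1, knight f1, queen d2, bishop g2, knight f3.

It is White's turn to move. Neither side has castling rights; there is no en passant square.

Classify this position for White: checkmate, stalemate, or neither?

White to move; white king on e2.
In check: yes, from the black queen on d2.
King squares — d1: attacked by Qd2; e1: attacked by Qd2; f1: attacked by Bg2; d2: attacked by Bc1; f2: attacked by Qd2; d3: attacked by Qd2; e3: attacked by Nf1; f3: attacked by Bg2.
Legal moves for White: none.
In check with no legal moves → checkmate.

checkmate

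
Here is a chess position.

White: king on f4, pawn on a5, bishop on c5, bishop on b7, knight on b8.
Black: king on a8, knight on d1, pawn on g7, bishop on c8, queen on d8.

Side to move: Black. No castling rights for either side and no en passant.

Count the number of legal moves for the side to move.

3

Black to move; king on a8.
In check: yes, from the white bishop on b7.
Legal moves: Kxb8, Kxb7, Bxb7.
Count: 3.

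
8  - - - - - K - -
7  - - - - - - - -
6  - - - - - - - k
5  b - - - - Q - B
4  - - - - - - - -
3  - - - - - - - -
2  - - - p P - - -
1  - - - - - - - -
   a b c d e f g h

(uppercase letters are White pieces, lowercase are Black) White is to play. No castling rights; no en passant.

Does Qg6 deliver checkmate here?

yes

After Qg6: black king on h6; in check: yes, from the white queen on g6.
King squares — g5: attacked by Qg6; h5: attacked by Qg6; g6: attacked by Bh5; g7: attacked by Qg6; h7: attacked by Qg6.
Black has no legal moves → checkmate.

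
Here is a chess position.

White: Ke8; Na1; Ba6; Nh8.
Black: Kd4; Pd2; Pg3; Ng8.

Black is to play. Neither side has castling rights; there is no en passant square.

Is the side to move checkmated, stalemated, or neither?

Black to move; black king on d4.
In check: no.
Legal moves for Black: Ne7, Nh6, Nf6+, Ke5, Kd5, Kc5, Ke4, Ke3, Kc3, g2, d1=Q, d1=R, d1=B, d1=N.
Black has 14 legal moves and is not in check → neither.

neither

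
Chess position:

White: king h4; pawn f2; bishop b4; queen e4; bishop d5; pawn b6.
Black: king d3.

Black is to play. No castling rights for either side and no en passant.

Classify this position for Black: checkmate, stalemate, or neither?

checkmate

Black to move; black king on d3.
In check: yes, from the white queen on e4.
King squares — c2: attacked by Qe4; d2: attacked by Bb4; e2: attacked by Qe4; c3: attacked by Bb4; e3: attacked by Pf2; c4: attacked by Qe4; d4: attacked by Qe4; e4: attacked by Bd5.
Legal moves for Black: none.
In check with no legal moves → checkmate.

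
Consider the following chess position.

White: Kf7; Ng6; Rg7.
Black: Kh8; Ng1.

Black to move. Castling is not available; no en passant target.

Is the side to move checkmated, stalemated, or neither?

Black to move; black king on h8.
In check: yes, from the white knight on g6.
King squares — g7: attacked by Kf7; h7: attacked by Rg7; g8: attacked by Kf7.
Legal moves for Black: none.
In check with no legal moves → checkmate.

checkmate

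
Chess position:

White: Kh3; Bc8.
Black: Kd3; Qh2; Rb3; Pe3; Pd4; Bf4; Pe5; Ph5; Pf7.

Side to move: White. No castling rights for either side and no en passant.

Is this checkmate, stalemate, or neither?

checkmate

White to move; white king on h3.
In check: yes, from the black queen on h2.
King squares — g2: attacked by Qh2; h2: attacked by Bf4; g3: attacked by Qh2; g4: attacked by Ph5; h4: attacked by Qh2.
Legal moves for White: none.
In check with no legal moves → checkmate.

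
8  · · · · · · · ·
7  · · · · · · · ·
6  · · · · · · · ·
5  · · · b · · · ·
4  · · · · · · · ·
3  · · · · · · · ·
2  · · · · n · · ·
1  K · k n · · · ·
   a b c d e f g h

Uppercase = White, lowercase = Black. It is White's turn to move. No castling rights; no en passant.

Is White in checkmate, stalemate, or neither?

White to move; white king on a1.
In check: no.
King squares — b1: attacked by Kc1; a2: attacked by Bd5; b2: attacked by Kc1.
Legal moves for White: none.
Not in check and no legal moves → stalemate.

stalemate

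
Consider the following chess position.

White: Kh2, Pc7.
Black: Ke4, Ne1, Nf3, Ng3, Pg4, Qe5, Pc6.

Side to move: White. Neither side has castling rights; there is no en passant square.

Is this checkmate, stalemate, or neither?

White to move; white king on h2.
In check: yes, from the black knight on f3.
King squares — g1: attacked by Nf3; h1: attacked by Ng3; g2: attacked by Ne1; g3: attacked by Qe5; h3: attacked by Pg4.
Legal moves for White: none.
In check with no legal moves → checkmate.

checkmate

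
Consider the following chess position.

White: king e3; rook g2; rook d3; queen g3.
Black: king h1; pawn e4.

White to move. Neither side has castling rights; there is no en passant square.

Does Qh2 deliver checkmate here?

After Qh2: black king on h1; in check: yes, from the white queen on h2.
King squares — g1: attacked by Rg2; g2: attacked by Qh2; h2: attacked by Rg2.
Black has no legal moves → checkmate.

yes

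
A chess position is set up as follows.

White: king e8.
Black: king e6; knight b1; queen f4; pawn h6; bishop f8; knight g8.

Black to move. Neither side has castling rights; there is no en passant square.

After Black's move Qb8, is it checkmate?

yes

After Qb8: white king on e8; in check: yes, from the black queen on b8.
King squares — d7: attacked by Ke6; e7: attacked by Ke6; f7: attacked by Ke6; d8: attacked by Qb8; f8: attacked by Qb8.
White has no legal moves → checkmate.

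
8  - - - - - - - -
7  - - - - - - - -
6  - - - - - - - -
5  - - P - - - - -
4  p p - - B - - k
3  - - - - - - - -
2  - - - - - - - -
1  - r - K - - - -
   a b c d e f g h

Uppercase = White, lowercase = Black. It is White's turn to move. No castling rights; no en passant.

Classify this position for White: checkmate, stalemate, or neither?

neither

White to move; white king on d1.
In check: yes, from the black rook on b1.
King squares — c1: attacked by Rb1; e1: attacked by Rb1; c2: available; d2: available; e2: available.
Legal moves for White: Ke2, Kd2, Kc2, Bxb1.
White is in check but has 4 legal moves → neither.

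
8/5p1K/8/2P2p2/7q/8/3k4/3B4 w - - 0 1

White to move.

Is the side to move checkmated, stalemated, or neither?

White to move; white king on h7.
In check: yes, from the black queen on h4.
Legal moves for White: Kg8, Kg7, Bh5.
White is in check but has 3 legal moves → neither.

neither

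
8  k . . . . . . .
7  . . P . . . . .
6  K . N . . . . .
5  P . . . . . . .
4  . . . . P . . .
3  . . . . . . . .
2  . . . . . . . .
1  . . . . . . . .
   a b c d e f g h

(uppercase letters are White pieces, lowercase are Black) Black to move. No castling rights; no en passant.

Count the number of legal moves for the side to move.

Black to move; king on a8.
In check: no.
Legal moves: none.
Count: 0.

0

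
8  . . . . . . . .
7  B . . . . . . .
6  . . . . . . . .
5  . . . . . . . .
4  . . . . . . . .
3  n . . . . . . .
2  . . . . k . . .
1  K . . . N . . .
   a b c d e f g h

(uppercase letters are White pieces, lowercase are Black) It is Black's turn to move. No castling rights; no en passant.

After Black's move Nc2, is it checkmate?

After Nc2: white king on a1; in check: yes, from the black knight on c2.
White has 4 legal replies: Kb2, Ka2, Kb1, Nxc2.
In check but a legal move exists → not checkmate.

no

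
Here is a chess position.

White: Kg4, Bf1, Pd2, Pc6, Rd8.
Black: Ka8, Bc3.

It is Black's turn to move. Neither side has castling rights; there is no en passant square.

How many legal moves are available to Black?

Black to move; king on a8.
In check: yes, from the white rook on d8.
Legal moves: Ka7.
Count: 1.

1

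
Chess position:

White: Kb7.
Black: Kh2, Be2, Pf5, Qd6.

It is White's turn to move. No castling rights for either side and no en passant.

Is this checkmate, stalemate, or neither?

White to move; white king on b7.
In check: no.
Legal moves for White: Kc8, Ka8, Ka7.
White has 3 legal moves and is not in check → neither.

neither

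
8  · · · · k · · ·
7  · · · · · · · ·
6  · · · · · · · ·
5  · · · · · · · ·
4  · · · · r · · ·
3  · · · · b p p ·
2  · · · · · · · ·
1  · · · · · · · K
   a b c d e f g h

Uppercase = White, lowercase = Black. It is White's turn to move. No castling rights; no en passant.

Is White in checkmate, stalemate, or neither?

White to move; white king on h1.
In check: no.
King squares — g1: attacked by Be3; g2: attacked by Pf3; h2: attacked by Pg3.
Legal moves for White: none.
Not in check and no legal moves → stalemate.

stalemate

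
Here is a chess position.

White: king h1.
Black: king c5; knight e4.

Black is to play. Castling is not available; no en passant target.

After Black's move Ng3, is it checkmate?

After Ng3: white king on h1; in check: yes, from the black knight on g3.
White has 3 legal replies: Kh2, Kg2, Kg1.
In check but a legal move exists → not checkmate.

no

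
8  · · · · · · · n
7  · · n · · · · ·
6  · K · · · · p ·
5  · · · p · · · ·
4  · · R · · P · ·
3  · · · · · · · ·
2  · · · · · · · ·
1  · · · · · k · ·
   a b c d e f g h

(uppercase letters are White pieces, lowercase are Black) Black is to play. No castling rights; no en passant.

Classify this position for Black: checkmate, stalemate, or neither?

neither

Black to move; black king on f1.
In check: no.
Legal moves for Black: Nf7, Ne8, Na8+, Ne6, Na6, Nb5, Kg2, Kf2, Ke2, Kg1, Ke1, dxc4, g5, d4.
Black has 14 legal moves and is not in check → neither.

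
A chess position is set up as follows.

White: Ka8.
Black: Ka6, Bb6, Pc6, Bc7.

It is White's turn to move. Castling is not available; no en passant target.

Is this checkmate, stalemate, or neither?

stalemate

White to move; white king on a8.
In check: no.
King squares — a7: attacked by Ka6; b7: attacked by Ka6; b8: attacked by Bc7.
Legal moves for White: none.
Not in check and no legal moves → stalemate.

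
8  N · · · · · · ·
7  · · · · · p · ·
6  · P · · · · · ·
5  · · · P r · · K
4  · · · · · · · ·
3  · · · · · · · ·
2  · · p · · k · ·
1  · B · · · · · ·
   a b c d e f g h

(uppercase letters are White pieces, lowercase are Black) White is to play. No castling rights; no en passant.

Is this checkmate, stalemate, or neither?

White to move; white king on h5.
In check: yes, from the black rook on e5.
Legal moves for White: Kh6, Kh4, Kg4.
White is in check but has 3 legal moves → neither.

neither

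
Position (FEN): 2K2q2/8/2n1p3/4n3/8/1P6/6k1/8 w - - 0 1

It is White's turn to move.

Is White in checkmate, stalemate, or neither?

White to move; white king on c8.
In check: yes, from the black queen on f8.
King squares — b7: available; c7: available; d7: attacked by Ne5; b8: attacked by Nc6; d8: attacked by Nc6.
Legal moves for White: Kc7, Kb7.
White is in check but has 2 legal moves → neither.

neither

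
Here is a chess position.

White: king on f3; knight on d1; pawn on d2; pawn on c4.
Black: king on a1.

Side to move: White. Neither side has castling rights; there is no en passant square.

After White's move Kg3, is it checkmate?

After Kg3: black king on a1; in check: no.
Black is not in check, so this cannot be checkmate.

no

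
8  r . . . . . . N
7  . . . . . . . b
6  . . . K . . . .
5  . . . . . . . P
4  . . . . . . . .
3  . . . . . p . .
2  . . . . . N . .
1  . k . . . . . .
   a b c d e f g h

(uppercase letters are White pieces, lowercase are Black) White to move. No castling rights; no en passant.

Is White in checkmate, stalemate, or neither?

White to move; white king on d6.
In check: no.
Legal moves for White: Nf7, Ng6, Ke7, Kd7, Kc7, Ke6, Kc6, Ke5, Kd5, Kc5, Ng4, Ne4, Nh3, Nd3, Nh1, Nd1, h6.
White has 17 legal moves and is not in check → neither.

neither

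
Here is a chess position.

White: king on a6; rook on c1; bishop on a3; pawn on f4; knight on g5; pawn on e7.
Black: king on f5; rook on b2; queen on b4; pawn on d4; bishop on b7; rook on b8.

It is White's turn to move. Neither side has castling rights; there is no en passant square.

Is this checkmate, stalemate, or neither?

neither

White to move; white king on a6.
In check: yes, from the black bishop on b7.
King squares — a5: attacked by Qb4; b5: attacked by Qb4; b6: attacked by Qb4; a7: available; b7: attacked by Qb4.
Legal moves for White: Ka7.
White is in check but has 1 legal move → neither.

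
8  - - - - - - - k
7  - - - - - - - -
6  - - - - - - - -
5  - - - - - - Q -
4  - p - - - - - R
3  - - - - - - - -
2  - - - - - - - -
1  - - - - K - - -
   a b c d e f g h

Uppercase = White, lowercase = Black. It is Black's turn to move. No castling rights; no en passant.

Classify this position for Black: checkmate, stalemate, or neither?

checkmate

Black to move; black king on h8.
In check: yes, from the white rook on h4.
King squares — g7: attacked by Qg5; h7: attacked by Rh4; g8: attacked by Qg5.
Legal moves for Black: none.
In check with no legal moves → checkmate.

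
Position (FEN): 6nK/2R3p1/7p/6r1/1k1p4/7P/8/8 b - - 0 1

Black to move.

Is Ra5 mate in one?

no

After Ra5: white king on h8; in check: no.
White is not in check, so this cannot be checkmate.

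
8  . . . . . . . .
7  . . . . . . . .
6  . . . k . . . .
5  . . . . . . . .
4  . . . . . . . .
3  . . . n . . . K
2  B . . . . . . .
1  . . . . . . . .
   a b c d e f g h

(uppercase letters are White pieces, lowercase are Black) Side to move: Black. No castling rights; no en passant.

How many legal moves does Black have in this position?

Black to move; king on d6.
In check: no.
Legal moves: Ke7, Kd7, Kc7, Kc6, Ke5, Kc5, Ne5, Nc5, Nf4+, Nb4, Nf2+, Nb2, Ne1, Nc1.
Count: 14.

14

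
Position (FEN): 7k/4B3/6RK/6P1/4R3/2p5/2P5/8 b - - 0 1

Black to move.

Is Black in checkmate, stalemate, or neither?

stalemate

Black to move; black king on h8.
In check: no.
King squares — g7: attacked by Rg6; h7: attacked by Kh6; g8: attacked by Rg6.
Legal moves for Black: none.
Not in check and no legal moves → stalemate.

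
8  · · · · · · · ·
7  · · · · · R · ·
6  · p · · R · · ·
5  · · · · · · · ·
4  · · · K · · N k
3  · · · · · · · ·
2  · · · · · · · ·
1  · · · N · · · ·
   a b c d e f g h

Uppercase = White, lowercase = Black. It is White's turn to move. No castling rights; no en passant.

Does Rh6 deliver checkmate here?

After Rh6: black king on h4; in check: yes, from the white rook on h6.
Black has 3 legal replies: Kg5, Kxg4, Kg3.
In check but a legal move exists → not checkmate.

no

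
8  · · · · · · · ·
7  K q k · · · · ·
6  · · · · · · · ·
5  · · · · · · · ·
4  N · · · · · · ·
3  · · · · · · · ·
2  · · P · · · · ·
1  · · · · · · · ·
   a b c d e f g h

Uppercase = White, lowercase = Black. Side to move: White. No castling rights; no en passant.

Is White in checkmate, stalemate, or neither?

White to move; white king on a7.
In check: yes, from the black queen on b7.
King squares — a6: attacked by Qb7; b6: attacked by Qb7; b7: attacked by Kc7; a8: attacked by Qb7; b8: attacked by Qb7.
Legal moves for White: none.
In check with no legal moves → checkmate.

checkmate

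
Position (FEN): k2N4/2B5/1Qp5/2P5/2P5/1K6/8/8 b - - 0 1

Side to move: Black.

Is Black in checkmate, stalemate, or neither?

stalemate

Black to move; black king on a8.
In check: no.
King squares — a7: attacked by Qb6; b7: attacked by Qb6; b8: attacked by Qb6.
Legal moves for Black: none.
Not in check and no legal moves → stalemate.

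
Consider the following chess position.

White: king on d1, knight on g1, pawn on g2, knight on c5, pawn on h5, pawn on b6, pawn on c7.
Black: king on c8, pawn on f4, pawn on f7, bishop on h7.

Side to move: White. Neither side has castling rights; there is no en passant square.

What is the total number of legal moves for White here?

White to move; king on d1.
In check: no.
Legal moves: Nd7, Nb7, Ne6, Na6, Ne4, Na4, Nd3, Nb3, Nh3, Nf3, Ne2, Ke2, Kd2, Ke1, Kc1, b7+, h6, g3, g4.
Count: 19.

19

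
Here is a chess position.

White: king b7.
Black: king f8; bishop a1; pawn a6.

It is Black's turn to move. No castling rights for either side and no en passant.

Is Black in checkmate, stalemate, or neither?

Black to move; black king on f8.
In check: no.
Legal moves for Black: Kg8, Ke8, Kg7, Kf7, Ke7, Bh8, Bg7, Bf6, Be5, Bd4, Bc3, Bb2, a5.
Black has 13 legal moves and is not in check → neither.

neither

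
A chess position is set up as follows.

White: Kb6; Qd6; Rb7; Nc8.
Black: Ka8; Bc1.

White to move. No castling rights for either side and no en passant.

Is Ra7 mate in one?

After Ra7: black king on a8; in check: yes, from the white rook on a7.
King squares — a7: attacked by Kb6; b7: attacked by Kb6; b8: attacked by Qd6.
Black has no legal moves → checkmate.

yes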